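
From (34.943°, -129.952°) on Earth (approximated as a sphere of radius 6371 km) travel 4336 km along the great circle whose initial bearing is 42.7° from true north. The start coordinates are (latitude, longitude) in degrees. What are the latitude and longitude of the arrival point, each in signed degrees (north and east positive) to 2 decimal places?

55.51°, -81.05°

Angular distance δ = d/R = 4336/6371 = 0.68058 rad; initial bearing θ = 0.7453 rad.
sin φ₂ = sin φ₁ cos δ + cos φ₁ sin δ cos θ = (0.5728)(0.7772) + (0.8197)(0.6292)(0.7349) = 0.8242, so φ₂ = 55.51°.
Δλ = atan2(sin θ sin δ cos φ₁, cos δ − sin φ₁ sin φ₂) = atan2(0.3498, 0.3051) = 48.903°.
λ₂ = -129.952° + 48.903° = -81.05°.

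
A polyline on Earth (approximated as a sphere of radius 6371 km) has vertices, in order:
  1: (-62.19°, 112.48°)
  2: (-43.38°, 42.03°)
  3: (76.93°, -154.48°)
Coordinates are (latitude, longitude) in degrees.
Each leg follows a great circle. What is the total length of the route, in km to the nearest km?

21085 km

Leg 1→2: central angle 0.7656 rad, distance 4877.6 km.
Leg 2→3: central angle 2.5439 rad, distance 16207.1 km.
Total: 4877.6 + 16207.1 ≈ 21085 km.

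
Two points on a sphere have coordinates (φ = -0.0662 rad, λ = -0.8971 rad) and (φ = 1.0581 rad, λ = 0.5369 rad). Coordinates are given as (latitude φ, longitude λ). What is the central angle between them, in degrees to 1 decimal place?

89.5°

Let φ₁ = -0.0662 rad, φ₂ = 1.0581 rad, and Δλ = 1.4340 rad.
Haversine: a = sin²(Δφ/2) + cos φ₁ cos φ₂ sin²(Δλ/2) = 0.2841 + (0.9978)(0.4905)(0.4318) = 0.49545.
Central angle c = 2·arcsin(√a) = 1.56170 rad.
So the angular separation is 89.5°.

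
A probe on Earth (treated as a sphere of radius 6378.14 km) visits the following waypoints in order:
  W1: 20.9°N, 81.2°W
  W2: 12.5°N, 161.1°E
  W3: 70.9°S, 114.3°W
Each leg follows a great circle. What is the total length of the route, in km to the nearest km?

23415 km

Leg W1→W2: central angle 1.9249 rad, distance 12277.3 km.
Leg W2→W3: central angle 1.7462 rad, distance 11137.2 km.
Total: 12277.3 + 11137.2 ≈ 23415 km.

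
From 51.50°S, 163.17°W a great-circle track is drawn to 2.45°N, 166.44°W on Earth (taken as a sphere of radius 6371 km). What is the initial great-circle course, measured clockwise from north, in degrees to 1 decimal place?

356.0°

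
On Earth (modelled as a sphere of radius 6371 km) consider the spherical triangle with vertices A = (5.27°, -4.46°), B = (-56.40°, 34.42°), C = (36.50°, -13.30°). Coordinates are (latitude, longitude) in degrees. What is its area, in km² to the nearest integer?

2961169 km²

Side lengths (central angles): a = 1.7682, b = 0.5631, c = 1.2106 rad; semiperimeter s = 1.7710.
By l'Huilier's theorem, tan(E/4) = √[tan(s/2) tan((s−a)/2) tan((s−b)/2) tan((s−c)/2)], giving spherical excess E = 0.0730 rad.
Area = E·R² = 0.0730 × (6371)² ≈ 2961169 km².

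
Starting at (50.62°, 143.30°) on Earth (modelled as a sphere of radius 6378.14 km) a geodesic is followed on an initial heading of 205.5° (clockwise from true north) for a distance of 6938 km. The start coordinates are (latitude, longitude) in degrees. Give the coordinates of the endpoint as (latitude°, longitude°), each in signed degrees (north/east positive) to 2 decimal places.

Angular distance δ = d/R = 6938/6378.14 = 1.08778 rad; initial bearing θ = 3.5867 rad.
sin φ₂ = sin φ₁ cos δ + cos φ₁ sin δ cos θ = (0.7730)(0.4645) + (0.6345)(0.8856)(-0.9026) = -0.1481, so φ₂ = -8.52°.
Δλ = atan2(sin θ sin δ cos φ₁, cos δ − sin φ₁ sin φ₂) = atan2(-0.2419, 0.5790) = -22.676°.
λ₂ = 143.300° − 22.676° = 120.62°.

-8.52°, 120.62°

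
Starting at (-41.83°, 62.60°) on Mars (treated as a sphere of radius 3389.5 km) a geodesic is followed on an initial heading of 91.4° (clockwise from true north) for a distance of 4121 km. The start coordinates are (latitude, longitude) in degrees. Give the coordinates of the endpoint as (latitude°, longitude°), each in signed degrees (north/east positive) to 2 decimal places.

Angular distance δ = d/R = 4121/3389.5 = 1.21581 rad; initial bearing θ = 1.5952 rad.
sin φ₂ = sin φ₁ cos δ + cos φ₁ sin δ cos θ = (-0.6669)(0.3476) + (0.7451)(0.9377)(-0.0244) = -0.2489, so φ₂ = -14.41°.
Δλ = atan2(sin θ sin δ cos φ₁, cos δ − sin φ₁ sin φ₂) = atan2(0.6985, 0.1816) = 75.426°.
λ₂ = 62.600° + 75.426° = 138.03°.

-14.41°, 138.03°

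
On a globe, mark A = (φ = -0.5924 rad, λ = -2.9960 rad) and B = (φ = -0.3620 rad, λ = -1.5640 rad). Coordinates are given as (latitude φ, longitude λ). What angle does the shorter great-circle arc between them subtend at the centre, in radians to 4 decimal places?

1.2608 rad

Let φ₁ = -0.5924 rad, φ₂ = -0.3620 rad, and Δλ = 1.4320 rad.
cos c = sin φ₁ sin φ₂ + cos φ₁ cos φ₂ cos Δλ = (-0.5584)(-0.3541) + (0.8296)(0.9352)(0.1384) = 0.30508,
so c = arccos(0.30508) = 1.26078 rad.
So the angular separation is 1.2608 rad.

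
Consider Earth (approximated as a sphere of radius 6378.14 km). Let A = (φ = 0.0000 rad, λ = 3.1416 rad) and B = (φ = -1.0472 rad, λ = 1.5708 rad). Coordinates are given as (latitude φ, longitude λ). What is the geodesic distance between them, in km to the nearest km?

In radians: φ₁ = 0.0000, φ₂ = -1.0472, Δλ = -90.000° = -1.5708 rad.
cos c = sin φ₁ sin φ₂ + cos φ₁ cos φ₂ cos Δλ = (0.0000)(-0.8660) + (1.0000)(0.5000)(-0.0000) = -0.00000,
so c = arccos(-0.00000) = 1.57080 rad.
Distance = R·c = 6378.14 × 1.5708 ≈ 10019 km.

10019 km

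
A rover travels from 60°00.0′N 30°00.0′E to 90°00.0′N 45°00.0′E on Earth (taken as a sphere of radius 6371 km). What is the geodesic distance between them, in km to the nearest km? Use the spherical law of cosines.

With latitudes φ₁ = 60.000°, φ₂ = 90.000° and longitude difference Δλ = 15.000°:
cos c = sin φ₁ sin φ₂ + cos φ₁ cos φ₂ cos Δλ = (0.8660)(1.0000) + (0.5000)(0.0000)(0.9659) = 0.86603,
so c = arccos(0.86603) = 0.52360 rad.
Distance = R·c = 6371 × 0.5236 ≈ 3336 km.

3336 km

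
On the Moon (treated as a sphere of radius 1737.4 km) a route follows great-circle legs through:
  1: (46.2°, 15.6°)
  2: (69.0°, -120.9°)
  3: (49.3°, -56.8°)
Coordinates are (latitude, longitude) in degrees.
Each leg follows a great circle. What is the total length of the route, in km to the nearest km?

2921 km

Leg 1→2: central angle 1.0542 rad, distance 1831.6 km.
Leg 2→3: central angle 0.6269 rad, distance 1089.2 km.
Total: 1831.6 + 1089.2 ≈ 2921 km.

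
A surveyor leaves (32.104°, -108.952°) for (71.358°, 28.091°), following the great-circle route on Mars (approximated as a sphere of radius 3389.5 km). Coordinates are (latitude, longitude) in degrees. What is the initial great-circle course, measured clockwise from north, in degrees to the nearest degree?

13°

Δλ = 137.043° = 2.3919 rad.
y = sin Δλ · cos φ₂ = (0.6814)(0.3197) = 0.2178
x = cos φ₁ sin φ₂ − sin φ₁ cos φ₂ cos Δλ = (0.8471)(0.9475) − (0.5315)(0.3197)(-0.7319) = 0.9270
θ = atan2(y, x) = 13.22°, so the bearing is 13°.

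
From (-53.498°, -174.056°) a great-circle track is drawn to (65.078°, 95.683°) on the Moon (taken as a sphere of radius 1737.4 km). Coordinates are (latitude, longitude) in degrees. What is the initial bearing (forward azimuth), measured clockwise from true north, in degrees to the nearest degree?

322°

Δλ = -90.261° = -1.5754 rad.
y = sin Δλ · cos φ₂ = (-1.0000)(0.4214) = -0.4214
x = cos φ₁ sin φ₂ − sin φ₁ cos φ₂ cos Δλ = (0.5949)(0.9069) − (-0.8038)(0.4214)(-0.0046) = 0.5379
θ = atan2(y, x) = -38.07°; adding 360° gives 322°.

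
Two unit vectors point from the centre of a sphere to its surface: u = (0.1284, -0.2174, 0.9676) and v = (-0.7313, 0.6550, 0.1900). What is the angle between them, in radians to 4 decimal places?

u·v = -0.0525; |u| = 1.0000, |v| = 1.0000.
cos θ = (u·v)/(|u||v|) = -0.0525, so θ = 1.6233 rad.

1.6233 rad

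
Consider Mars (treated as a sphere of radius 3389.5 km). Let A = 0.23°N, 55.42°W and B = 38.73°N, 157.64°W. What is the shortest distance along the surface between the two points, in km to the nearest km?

5878 km

Let φ₁ = 0.0040 rad, φ₂ = 0.6760 rad, and Δλ = -1.7841 rad.
cos c = sin φ₁ sin φ₂ + cos φ₁ cos φ₂ cos Δλ = (0.0040)(0.6257) + (1.0000)(0.7801)(-0.2117) = -0.16261,
so c = arccos(-0.16261) = 1.73413 rad.
Distance = R·c = 3389.5 × 1.7341 ≈ 5878 km.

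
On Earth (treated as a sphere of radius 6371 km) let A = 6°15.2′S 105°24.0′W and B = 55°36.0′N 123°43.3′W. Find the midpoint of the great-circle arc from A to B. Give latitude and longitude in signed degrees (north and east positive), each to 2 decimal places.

24.93°, -112.02°

The central angle between A and B is δ = 1.1116 rad.
With f = 0.5, the slerp weights are sin((1−f)δ)/sin δ = 0.5886 and sin(fδ)/sin δ = 0.5886.
Weighted sum of the unit vectors: (0.5886)·(-0.2640,-0.9584,-0.1089) + (0.5886)·(-0.3136,-0.4699,0.8251) = (-0.3400, -0.8407, 0.4215).
Converting back: φ = atan2(z, √(x²+y²)) = 24.93°, λ = atan2(y, x) = -112.02°.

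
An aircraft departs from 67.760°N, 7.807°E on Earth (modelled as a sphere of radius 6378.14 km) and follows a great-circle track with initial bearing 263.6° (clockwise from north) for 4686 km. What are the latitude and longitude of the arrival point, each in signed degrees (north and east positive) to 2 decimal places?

Angular distance δ = d/R = 4686/6378.14 = 0.73470 rad; initial bearing θ = 4.6007 rad.
sin φ₂ = sin φ₁ cos δ + cos φ₁ sin δ cos θ = (0.9256)(0.7420) + (0.3785)(0.6704)(-0.1115) = 0.6585, so φ₂ = 41.19°.
Δλ = atan2(sin θ sin δ cos φ₁, cos δ − sin φ₁ sin φ₂) = atan2(-0.2521, 0.1325) = -62.282°.
λ₂ = 7.807° − 62.282° = -54.48°.

41.19°, -54.48°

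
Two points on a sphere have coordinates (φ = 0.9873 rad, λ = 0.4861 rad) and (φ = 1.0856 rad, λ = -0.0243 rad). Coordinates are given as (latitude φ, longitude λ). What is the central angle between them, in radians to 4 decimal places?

0.2750 rad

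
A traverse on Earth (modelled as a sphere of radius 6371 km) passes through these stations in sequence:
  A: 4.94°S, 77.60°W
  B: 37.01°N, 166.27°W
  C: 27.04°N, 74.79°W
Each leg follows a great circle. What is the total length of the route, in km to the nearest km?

18583 km

Leg A→B: central angle 1.6042 rad, distance 10220.2 km.
Leg B→C: central angle 1.3127 rad, distance 8362.9 km.
Total: 10220.2 + 8362.9 ≈ 18583 km.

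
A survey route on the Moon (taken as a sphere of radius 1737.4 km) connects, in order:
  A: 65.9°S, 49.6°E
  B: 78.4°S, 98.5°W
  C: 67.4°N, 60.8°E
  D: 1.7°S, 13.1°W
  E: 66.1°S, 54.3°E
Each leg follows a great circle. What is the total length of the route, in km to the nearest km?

Leg A→B: central angle 0.6015 rad, distance 1045.1 km.
Leg B→C: central angle 2.9250 rad, distance 5081.9 km.
Leg C→D: central angle 1.4916 rad, distance 2591.5 km.
Leg D→E: central angle 1.3870 rad, distance 2409.8 km.
Total: 1045.1 + 5081.9 + 2591.5 + 2409.8 ≈ 11128 km.

11128 km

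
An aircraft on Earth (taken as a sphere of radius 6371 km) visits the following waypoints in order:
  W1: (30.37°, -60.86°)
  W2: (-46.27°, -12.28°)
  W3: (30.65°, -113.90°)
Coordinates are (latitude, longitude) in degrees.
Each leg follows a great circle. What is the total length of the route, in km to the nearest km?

23078 km

Leg W1→W2: central angle 1.5416 rad, distance 9821.3 km.
Leg W2→W3: central angle 2.0808 rad, distance 13256.6 km.
Total: 9821.3 + 13256.6 ≈ 23078 km.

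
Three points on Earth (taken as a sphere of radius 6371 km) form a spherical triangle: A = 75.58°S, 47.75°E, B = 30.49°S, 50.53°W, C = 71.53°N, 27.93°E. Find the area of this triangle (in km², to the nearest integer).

Side lengths (central angles): a = 2.0116, b = 2.5762, c = 1.0922 rad; semiperimeter s = 2.8400.
By l'Huilier's theorem, tan(E/4) = √[tan(s/2) tan((s−a)/2) tan((s−b)/2) tan((s−c)/2)], giving spherical excess E = 2.3811 rad.
Area = E·R² = 2.3811 × (6371)² ≈ 96648114 km².

96648114 km²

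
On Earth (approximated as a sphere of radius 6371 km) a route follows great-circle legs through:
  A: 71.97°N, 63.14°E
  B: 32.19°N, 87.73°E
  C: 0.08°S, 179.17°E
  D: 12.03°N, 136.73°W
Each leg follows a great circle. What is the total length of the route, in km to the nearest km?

19852 km

Leg A→B: central angle 0.7306 rad, distance 4654.9 km.
Leg B→C: central angle 1.5928 rad, distance 10147.8 km.
Leg C→D: central angle 0.7925 rad, distance 5049.1 km.
Total: 4654.9 + 10147.8 + 5049.1 ≈ 19852 km.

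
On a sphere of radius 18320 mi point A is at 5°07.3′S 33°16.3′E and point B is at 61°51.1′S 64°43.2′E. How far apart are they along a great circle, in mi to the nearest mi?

In radians: φ₁ = -0.0894, φ₂ = -1.0795, Δλ = 31.448° = 0.5489 rad.
cos c = sin φ₁ sin φ₂ + cos φ₁ cos φ₂ cos Δλ = (-0.0893)(-0.8817) + (0.9960)(0.4718)(0.8531) = 0.47957,
so c = arccos(0.47957) = 1.07064 rad.
Distance = R·c = 18320 × 1.0706 ≈ 19614 mi.

19614 mi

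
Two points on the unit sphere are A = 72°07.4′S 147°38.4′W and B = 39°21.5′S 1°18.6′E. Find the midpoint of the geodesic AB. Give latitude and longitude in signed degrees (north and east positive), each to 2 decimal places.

The central angle between A and B is δ = 1.1590 rad.
With f = 0.5, the slerp weights are sin((1−f)δ)/sin δ = 0.5976 and sin(fδ)/sin δ = 0.5976.
Weighted sum of the unit vectors: (0.5976)·(-0.2593,-0.1643,-0.9517) + (0.5976)·(0.7730,0.0177,-0.6342) = (0.3070, -0.0876, -0.9477).
Converting back: φ = atan2(z, √(x²+y²)) = -71.38°, λ = atan2(y, x) = -15.93°.

-71.38°, -15.93°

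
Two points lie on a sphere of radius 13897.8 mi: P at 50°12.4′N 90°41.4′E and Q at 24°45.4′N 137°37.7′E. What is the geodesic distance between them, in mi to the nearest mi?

10688 mi

In radians: φ₁ = 0.8763, φ₂ = 0.4321, Δλ = 46.938° = 0.8192 rad.
Haversine: a = sin²(Δφ/2) + cos φ₁ cos φ₂ sin²(Δλ/2) = 0.0485 + (0.6400)(0.9081)(0.1586) = 0.14070.
Central angle c = 2·arcsin(√a) = 0.76902 rad.
Distance = R·c = 13897.8 × 0.7690 ≈ 10688 mi.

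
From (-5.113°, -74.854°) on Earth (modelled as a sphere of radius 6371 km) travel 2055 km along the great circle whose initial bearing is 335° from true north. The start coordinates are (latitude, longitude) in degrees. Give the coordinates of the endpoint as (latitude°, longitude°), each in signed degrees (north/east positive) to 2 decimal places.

Angular distance δ = d/R = 2055/6371 = 0.32256 rad; initial bearing θ = 5.8469 rad.
sin φ₂ = sin φ₁ cos δ + cos φ₁ sin δ cos θ = (-0.0891)(0.9484) + (0.9960)(0.3170)(0.9063) = 0.2016, so φ₂ = 11.63°.
Δλ = atan2(sin θ sin δ cos φ₁, cos δ − sin φ₁ sin φ₂) = atan2(-0.1334, 0.9664) = -7.861°.
λ₂ = -74.854° − 7.861° = -82.72°.

11.63°, -82.72°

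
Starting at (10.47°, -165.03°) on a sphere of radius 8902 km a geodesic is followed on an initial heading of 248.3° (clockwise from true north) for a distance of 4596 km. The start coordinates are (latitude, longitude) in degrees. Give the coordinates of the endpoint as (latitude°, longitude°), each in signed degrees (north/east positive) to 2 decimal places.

Angular distance δ = d/R = 4596/8902 = 0.51629 rad; initial bearing θ = 4.3337 rad.
sin φ₂ = sin φ₁ cos δ + cos φ₁ sin δ cos θ = (0.1817)(0.8697) + (0.9834)(0.4937)(-0.3697) = -0.0215, so φ₂ = -1.23°.
Δλ = atan2(sin θ sin δ cos φ₁, cos δ − sin φ₁ sin φ₂) = atan2(-0.4510, 0.8736) = -27.308°.
λ₂ = -165.030° − 27.308° = -192.34° → 167.66° after wrapping to (−180°, 180°].

-1.23°, 167.66°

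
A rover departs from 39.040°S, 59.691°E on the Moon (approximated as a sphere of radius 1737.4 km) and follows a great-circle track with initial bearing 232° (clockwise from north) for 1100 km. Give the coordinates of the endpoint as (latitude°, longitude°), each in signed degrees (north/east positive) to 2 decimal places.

-52.25°, 10.09°

Angular distance δ = d/R = 1100/1737.4 = 0.63313 rad; initial bearing θ = 4.0492 rad.
sin φ₂ = sin φ₁ cos δ + cos φ₁ sin δ cos θ = (-0.6299)(0.8062) + (0.7767)(0.5917)(-0.6157) = -0.7907, so φ₂ = -52.25°.
Δλ = atan2(sin θ sin δ cos φ₁, cos δ − sin φ₁ sin φ₂) = atan2(-0.3621, 0.3081) = -49.606°.
λ₂ = 59.691° − 49.606° = 10.09°.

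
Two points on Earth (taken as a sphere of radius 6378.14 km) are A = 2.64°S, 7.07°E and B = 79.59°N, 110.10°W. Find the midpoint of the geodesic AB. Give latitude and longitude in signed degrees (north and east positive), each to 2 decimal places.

Central angle δ = 1.6989 rad. Interpolating on the sphere with fraction f = 0.5:
P = [sin((1−f)δ)·A + sin(fδ)·B] / sin δ = 0.7571·A + 0.7571·B in Cartesian coordinates,
giving P = (0.7035, -0.0354, 0.7098), i.e. latitude 45.22°, longitude -2.88°.

45.22°, -2.88°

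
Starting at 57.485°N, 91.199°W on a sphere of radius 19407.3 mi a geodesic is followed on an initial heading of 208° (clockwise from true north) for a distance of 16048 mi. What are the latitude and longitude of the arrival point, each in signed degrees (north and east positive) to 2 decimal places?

12.81°, -111.95°

Angular distance δ = d/R = 16048/19407.3 = 0.82691 rad; initial bearing θ = 3.6303 rad.
sin φ₂ = sin φ₁ cos δ + cos φ₁ sin δ cos θ = (0.8433)(0.6772) + (0.5375)(0.7358)(-0.8829) = 0.2218, so φ₂ = 12.81°.
Δλ = atan2(sin θ sin δ cos φ₁, cos δ − sin φ₁ sin φ₂) = atan2(-0.1857, 0.4901) = -20.749°.
λ₂ = -91.199° − 20.749° = -111.95°.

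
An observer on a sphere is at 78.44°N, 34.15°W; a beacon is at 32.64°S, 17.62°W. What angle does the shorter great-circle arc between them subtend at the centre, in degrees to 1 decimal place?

Let φ₁ = 1.3690 rad, φ₂ = -0.5697 rad, and Δλ = 0.2885 rad.
Haversine: a = sin²(Δφ/2) + cos φ₁ cos φ₂ sin²(Δλ/2) = 0.6798 + (0.2004)(0.8421)(0.0207) = 0.68332.
Central angle c = 2·arcsin(√a) = 1.94620 rad.
So the angular separation is 111.5°.

111.5°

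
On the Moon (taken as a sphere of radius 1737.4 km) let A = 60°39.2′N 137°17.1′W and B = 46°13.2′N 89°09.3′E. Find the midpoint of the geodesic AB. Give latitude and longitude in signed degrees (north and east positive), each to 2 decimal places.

72.53°, 134.23°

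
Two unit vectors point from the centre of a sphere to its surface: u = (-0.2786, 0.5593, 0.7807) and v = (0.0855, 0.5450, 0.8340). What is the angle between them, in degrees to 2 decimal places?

21.22°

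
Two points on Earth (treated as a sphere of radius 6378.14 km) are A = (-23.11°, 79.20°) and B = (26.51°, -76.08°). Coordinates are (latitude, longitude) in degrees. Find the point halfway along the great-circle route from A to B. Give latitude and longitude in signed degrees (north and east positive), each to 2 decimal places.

7.88°, 5.14°

The central angle between A and B is δ = 2.7461 rad.
With f = 0.5, the slerp weights are sin((1−f)δ)/sin δ = 2.5452 and sin(fδ)/sin δ = 2.5452.
Weighted sum of the unit vectors: (2.5452)·(0.1723,0.9035,-0.3925) + (2.5452)·(0.2153,-0.8686,0.4464) = (0.9866, 0.0888, 0.1371).
Converting back: φ = atan2(z, √(x²+y²)) = 7.88°, λ = atan2(y, x) = 5.14°.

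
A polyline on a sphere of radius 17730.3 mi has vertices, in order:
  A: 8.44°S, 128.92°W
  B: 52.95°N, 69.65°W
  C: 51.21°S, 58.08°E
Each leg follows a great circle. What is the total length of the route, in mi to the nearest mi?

70476 mi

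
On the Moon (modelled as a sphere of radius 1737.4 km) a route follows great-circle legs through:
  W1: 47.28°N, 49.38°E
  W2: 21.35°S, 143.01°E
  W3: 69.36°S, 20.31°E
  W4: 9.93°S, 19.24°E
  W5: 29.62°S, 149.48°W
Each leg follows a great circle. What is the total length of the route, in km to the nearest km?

11733 km

Leg W1→W2: central angle 1.8833 rad, distance 3272.1 km.
Leg W2→W3: central angle 1.4067 rad, distance 2444.1 km.
Leg W3→W4: central angle 1.0373 rad, distance 1802.2 km.
Leg W4→W5: central angle 2.4257 rad, distance 4214.5 km.
Total: 3272.1 + 2444.1 + 1802.2 + 4214.5 ≈ 11733 km.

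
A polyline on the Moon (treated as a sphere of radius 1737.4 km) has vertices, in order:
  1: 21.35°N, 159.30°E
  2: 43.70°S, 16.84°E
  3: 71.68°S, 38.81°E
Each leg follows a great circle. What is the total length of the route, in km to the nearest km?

Leg 1→2: central angle 2.4742 rad, distance 4298.7 km.
Leg 2→3: central angle 0.5224 rad, distance 907.7 km.
Total: 4298.7 + 907.7 ≈ 5206 km.

5206 km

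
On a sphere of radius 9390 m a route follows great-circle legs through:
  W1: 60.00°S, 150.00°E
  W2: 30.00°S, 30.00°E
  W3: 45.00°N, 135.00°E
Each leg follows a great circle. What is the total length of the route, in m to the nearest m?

32498 m

Leg W1→W2: central angle 1.3526 rad, distance 12700.6 m.
Leg W2→W3: central angle 2.1084 rad, distance 19797.5 m.
Total: 12700.6 + 19797.5 ≈ 32498 m.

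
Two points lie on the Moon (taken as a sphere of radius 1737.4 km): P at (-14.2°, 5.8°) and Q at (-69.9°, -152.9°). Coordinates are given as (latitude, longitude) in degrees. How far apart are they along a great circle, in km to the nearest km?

2868 km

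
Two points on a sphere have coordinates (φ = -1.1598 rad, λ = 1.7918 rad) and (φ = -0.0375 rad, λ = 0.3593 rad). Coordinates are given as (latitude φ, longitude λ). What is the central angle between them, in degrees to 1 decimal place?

84.9°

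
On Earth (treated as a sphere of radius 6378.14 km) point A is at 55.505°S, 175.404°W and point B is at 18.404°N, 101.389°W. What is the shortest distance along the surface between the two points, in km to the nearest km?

10736 km

Let φ₁ = -0.9687 rad, φ₂ = 0.3212 rad, and Δλ = 1.2918 rad.
cos c = sin φ₁ sin φ₂ + cos φ₁ cos φ₂ cos Δλ = (-0.8242)(0.3157) + (0.5663)(0.9489)(0.2754) = -0.11222,
so c = arccos(-0.11222) = 1.68325 rad.
Distance = R·c = 6378.14 × 1.6833 ≈ 10736 km.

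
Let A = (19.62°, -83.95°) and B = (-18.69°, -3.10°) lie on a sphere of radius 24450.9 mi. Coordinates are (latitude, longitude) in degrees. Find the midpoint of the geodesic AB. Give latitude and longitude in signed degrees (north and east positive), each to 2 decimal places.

0.61°, -43.39°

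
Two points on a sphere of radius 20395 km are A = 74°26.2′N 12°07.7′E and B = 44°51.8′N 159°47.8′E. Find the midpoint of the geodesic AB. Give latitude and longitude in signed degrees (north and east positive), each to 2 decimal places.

73.23°, 143.22°

The central angle between A and B is δ = 1.0253 rad.
With f = 0.5, the slerp weights are sin((1−f)δ)/sin δ = 0.5738 and sin(fδ)/sin δ = 0.5738.
Weighted sum of the unit vectors: (0.5738)·(0.2623,0.0564,0.9633) + (0.5738)·(-0.6652,0.2448,0.7054) = (-0.2311, 0.1728, 0.9575).
Converting back: φ = atan2(z, √(x²+y²)) = 73.23°, λ = atan2(y, x) = 143.22°.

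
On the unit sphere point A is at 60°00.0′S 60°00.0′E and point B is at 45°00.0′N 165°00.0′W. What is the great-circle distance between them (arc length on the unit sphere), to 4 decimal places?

2.6107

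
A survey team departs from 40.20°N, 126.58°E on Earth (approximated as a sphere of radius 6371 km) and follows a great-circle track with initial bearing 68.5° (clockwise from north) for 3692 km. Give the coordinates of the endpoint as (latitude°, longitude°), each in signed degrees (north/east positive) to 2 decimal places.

Angular distance δ = d/R = 3692/6371 = 0.57950 rad; initial bearing θ = 1.1956 rad.
sin φ₂ = sin φ₁ cos δ + cos φ₁ sin δ cos θ = (0.6455)(0.8367) + (0.7638)(0.5476)(0.3665) = 0.6934, so φ₂ = 43.90°.
Δλ = atan2(sin θ sin δ cos φ₁, cos δ − sin φ₁ sin φ₂) = atan2(0.3892, 0.3892) = 44.997°.
λ₂ = 126.580° + 44.997° = 171.58°.

43.90°, 171.58°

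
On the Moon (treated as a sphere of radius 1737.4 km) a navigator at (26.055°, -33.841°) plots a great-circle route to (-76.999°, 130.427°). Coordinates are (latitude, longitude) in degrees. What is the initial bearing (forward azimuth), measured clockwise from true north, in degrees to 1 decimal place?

175.5°

Δλ = 164.268° = 2.8670 rad.
y = sin Δλ · cos φ₂ = (0.2711)(0.2250) = 0.0610
x = cos φ₁ sin φ₂ − sin φ₁ cos φ₂ cos Δλ = (0.8984)(-0.9744) − (0.4392)(0.2250)(-0.9625) = -0.7802
θ = atan2(y, x) = 175.53°, so the bearing is 175.5°.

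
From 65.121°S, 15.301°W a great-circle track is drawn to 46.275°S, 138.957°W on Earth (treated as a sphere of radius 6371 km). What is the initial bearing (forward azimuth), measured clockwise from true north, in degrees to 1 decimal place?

221.4°

Δλ = -123.656° = -2.1582 rad.
y = sin Δλ · cos φ₂ = (-0.8324)(0.6912) = -0.5753
x = cos φ₁ sin φ₂ − sin φ₁ cos φ₂ cos Δλ = (0.4207)(-0.7227) − (-0.9072)(0.6912)(-0.5542) = -0.6515
θ = atan2(y, x) = -138.55°; adding 360° gives 221.4°.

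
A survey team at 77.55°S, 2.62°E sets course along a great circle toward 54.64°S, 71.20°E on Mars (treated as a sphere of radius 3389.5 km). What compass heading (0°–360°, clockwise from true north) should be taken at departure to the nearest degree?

87°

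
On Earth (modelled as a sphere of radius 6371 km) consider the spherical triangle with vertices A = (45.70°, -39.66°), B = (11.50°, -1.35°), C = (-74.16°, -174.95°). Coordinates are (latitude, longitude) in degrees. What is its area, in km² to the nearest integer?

64229013 km²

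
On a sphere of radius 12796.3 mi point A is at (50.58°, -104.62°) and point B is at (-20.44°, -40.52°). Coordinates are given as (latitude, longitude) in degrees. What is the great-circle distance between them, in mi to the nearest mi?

20227 mi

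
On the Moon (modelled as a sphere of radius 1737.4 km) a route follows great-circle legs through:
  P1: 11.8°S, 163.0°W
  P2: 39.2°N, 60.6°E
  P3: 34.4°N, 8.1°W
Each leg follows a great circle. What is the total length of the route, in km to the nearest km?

Leg P1→P2: central angle 2.3166 rad, distance 4024.9 km.
Leg P2→P3: central angle 0.9405 rad, distance 1634.1 km.
Total: 4024.9 + 1634.1 ≈ 5659 km.

5659 km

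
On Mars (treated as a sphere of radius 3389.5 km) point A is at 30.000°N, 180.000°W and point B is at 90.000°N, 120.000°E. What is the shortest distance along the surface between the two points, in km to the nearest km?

In radians: φ₁ = 0.5236, φ₂ = 1.5708, Δλ = -60.000° = -1.0472 rad.
cos c = sin φ₁ sin φ₂ + cos φ₁ cos φ₂ cos Δλ = (0.5000)(1.0000) + (0.8660)(0.0000)(0.5000) = 0.50000,
so c = arccos(0.50000) = 1.04720 rad.
Distance = R·c = 3389.5 × 1.0472 ≈ 3549 km.

3549 km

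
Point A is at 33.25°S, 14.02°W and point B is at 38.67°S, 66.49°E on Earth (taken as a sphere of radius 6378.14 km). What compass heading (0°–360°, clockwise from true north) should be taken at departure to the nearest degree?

120°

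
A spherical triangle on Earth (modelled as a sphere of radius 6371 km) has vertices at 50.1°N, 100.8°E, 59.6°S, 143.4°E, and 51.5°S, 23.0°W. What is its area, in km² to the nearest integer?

Side lengths (central angles): a = 1.1930, b = 2.5366, c = 2.0073 rad; semiperimeter s = 2.8685.
By l'Huilier's theorem, tan(E/4) = √[tan(s/2) tan((s−a)/2) tan((s−b)/2) tan((s−c)/2)], giving spherical excess E = 2.6707 rad.
Area = E·R² = 2.6707 × (6371)² ≈ 108401657 km².

108401657 km²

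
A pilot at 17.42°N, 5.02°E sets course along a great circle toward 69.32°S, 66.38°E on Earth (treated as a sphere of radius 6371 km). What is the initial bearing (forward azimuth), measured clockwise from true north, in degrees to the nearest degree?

162°

Δλ = 61.360° = 1.0709 rad.
y = sin Δλ · cos φ₂ = (0.8776)(0.3531) = 0.3099
x = cos φ₁ sin φ₂ − sin φ₁ cos φ₂ cos Δλ = (0.9541)(-0.9356) − (0.2994)(0.3531)(0.4793) = -0.9433
θ = atan2(y, x) = 161.81°, so the bearing is 162°.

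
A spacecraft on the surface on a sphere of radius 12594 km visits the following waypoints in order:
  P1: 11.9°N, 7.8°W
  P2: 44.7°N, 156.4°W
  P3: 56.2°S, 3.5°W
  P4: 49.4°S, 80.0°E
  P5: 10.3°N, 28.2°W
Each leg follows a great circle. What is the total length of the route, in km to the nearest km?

95293 km

Leg P1→P2: central angle 2.0360 rad, distance 25641.6 km.
Leg P2→P3: central angle 2.7833 rad, distance 35053.5 km.
Leg P3→P4: central angle 0.8340 rad, distance 10503.3 km.
Leg P4→P5: central angle 1.9132 rad, distance 24094.7 km.
Total: 25641.6 + 35053.5 + 10503.3 + 24094.7 ≈ 95293 km.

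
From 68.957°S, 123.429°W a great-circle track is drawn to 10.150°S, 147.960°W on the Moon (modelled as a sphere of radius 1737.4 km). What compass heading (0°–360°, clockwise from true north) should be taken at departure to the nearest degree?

Δλ = -24.531° = -0.4281 rad.
y = sin Δλ · cos φ₂ = (-0.4152)(0.9843) = -0.4087
x = cos φ₁ sin φ₂ − sin φ₁ cos φ₂ cos Δλ = (0.3591)(-0.1762) − (-0.9333)(0.9843)(0.9097) = 0.7725
θ = atan2(y, x) = -27.88°; adding 360° gives 332°.

332°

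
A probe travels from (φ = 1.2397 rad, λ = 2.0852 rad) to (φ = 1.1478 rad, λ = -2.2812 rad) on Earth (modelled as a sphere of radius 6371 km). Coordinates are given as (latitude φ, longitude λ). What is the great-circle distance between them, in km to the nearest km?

3915 km

Let φ₁ = 1.2397 rad, φ₂ = 1.1478 rad, and Δλ = 1.9168 rad.
Haversine: a = sin²(Δφ/2) + cos φ₁ cos φ₂ sin²(Δλ/2) = 0.0021 + (0.3251)(0.4105)(0.6696) = 0.09146.
Central angle c = 2·arcsin(√a) = 0.61446 rad.
Distance = R·c = 6371 × 0.6145 ≈ 3915 km.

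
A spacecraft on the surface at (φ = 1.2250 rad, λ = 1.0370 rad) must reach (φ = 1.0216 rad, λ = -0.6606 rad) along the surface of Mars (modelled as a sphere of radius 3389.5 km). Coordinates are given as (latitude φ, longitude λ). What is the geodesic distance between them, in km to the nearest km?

With latitudes φ₁ = 70.187°, φ₂ = 58.533° and longitude difference Δλ = -97.265°:
Haversine: a = sin²(Δφ/2) + cos φ₁ cos φ₂ sin²(Δλ/2) = 0.0103 + (0.3389)(0.5220)(0.5632) = 0.10996.
Central angle c = 2·arcsin(√a) = 0.67600 rad.
Distance = R·c = 3389.5 × 0.6760 ≈ 2291 km.

2291 km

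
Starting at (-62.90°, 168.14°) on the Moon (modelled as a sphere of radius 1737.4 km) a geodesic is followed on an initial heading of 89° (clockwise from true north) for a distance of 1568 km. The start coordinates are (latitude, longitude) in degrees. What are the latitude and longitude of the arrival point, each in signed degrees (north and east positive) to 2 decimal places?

Angular distance δ = d/R = 1568/1737.4 = 0.90250 rad; initial bearing θ = 1.5533 rad.
sin φ₂ = sin φ₁ cos δ + cos φ₁ sin δ cos θ = (-0.8902)(0.6197) + (0.4555)(0.7849)(0.0175) = -0.5454, so φ₂ = -33.05°.
Δλ = atan2(sin θ sin δ cos φ₁, cos δ − sin φ₁ sin φ₂) = atan2(0.3575, 0.1341) = 69.432°.
λ₂ = 168.140° + 69.432° = 237.57° → -122.43° after wrapping to (−180°, 180°].

-33.05°, -122.43°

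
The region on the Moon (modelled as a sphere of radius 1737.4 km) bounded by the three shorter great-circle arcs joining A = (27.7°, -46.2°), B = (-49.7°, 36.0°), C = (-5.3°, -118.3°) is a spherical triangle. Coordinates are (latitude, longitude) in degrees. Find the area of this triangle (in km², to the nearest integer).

6508426 km²

Side lengths (central angles): a = 2.1058, b = 1.3407, c = 1.8513 rad; semiperimeter s = 2.6489.
By l'Huilier's theorem, tan(E/4) = √[tan(s/2) tan((s−a)/2) tan((s−b)/2) tan((s−c)/2)], giving spherical excess E = 2.1561 rad.
Area = E·R² = 2.1561 × (1737.4)² ≈ 6508426 km².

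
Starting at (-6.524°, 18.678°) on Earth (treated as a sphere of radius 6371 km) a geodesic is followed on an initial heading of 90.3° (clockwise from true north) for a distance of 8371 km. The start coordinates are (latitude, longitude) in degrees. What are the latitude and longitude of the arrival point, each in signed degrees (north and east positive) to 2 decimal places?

-1.94°, 94.08°

Angular distance δ = d/R = 8371/6371 = 1.31392 rad; initial bearing θ = 1.5760 rad.
sin φ₂ = sin φ₁ cos δ + cos φ₁ sin δ cos θ = (-0.1136)(0.2541) + (0.9935)(0.9672)(-0.0052) = -0.0339, so φ₂ = -1.94°.
Δλ = atan2(sin θ sin δ cos φ₁, cos δ − sin φ₁ sin φ₂) = atan2(0.9609, 0.2502) = 75.405°.
λ₂ = 18.678° + 75.405° = 94.08°.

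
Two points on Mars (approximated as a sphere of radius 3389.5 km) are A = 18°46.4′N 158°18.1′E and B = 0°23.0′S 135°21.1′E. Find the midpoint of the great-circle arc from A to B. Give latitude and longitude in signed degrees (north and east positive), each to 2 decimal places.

9.38°, 146.51°

The central angle between A and B is δ = 0.5162 rad.
With f = 0.5, the slerp weights are sin((1−f)δ)/sin δ = 0.5171 and sin(fδ)/sin δ = 0.5171.
Weighted sum of the unit vectors: (0.5171)·(-0.8797,0.3501,0.3218) + (0.5171)·(-0.7114,0.7027,-0.0067) = (-0.8228, 0.5444, 0.1630).
Converting back: φ = atan2(z, √(x²+y²)) = 9.38°, λ = atan2(y, x) = 146.51°.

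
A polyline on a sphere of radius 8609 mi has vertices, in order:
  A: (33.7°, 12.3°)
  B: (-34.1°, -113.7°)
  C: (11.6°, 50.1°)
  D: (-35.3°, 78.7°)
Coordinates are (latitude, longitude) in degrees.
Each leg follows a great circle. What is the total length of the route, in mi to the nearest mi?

Leg A→B: central angle 2.3688 rad, distance 20393.4 mi.
Leg B→C: central angle 2.6718 rad, distance 23001.7 mi.
Leg C→D: central angle 0.9450 rad, distance 8135.7 mi.
Total: 20393.4 + 23001.7 + 8135.7 ≈ 51531 mi.

51531 mi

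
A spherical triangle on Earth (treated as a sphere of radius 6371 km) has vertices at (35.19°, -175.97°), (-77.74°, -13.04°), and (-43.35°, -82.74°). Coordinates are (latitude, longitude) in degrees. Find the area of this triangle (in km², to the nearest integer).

55502053 km²

Side lengths (central angles): a = 0.7607, b = 2.0143, c = 2.3877 rad; semiperimeter s = 2.5813.
By l'Huilier's theorem, tan(E/4) = √[tan(s/2) tan((s−a)/2) tan((s−b)/2) tan((s−c)/2)], giving spherical excess E = 1.3674 rad.
Area = E·R² = 1.3674 × (6371)² ≈ 55502053 km².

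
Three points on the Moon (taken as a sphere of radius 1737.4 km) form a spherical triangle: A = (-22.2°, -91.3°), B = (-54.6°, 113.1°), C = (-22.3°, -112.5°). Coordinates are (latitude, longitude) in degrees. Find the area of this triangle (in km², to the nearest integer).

Side lengths (central angles): a = 1.6365, b = 0.3422, c = 1.7522 rad; semiperimeter s = 1.8655.
By l'Huilier's theorem, tan(E/4) = √[tan(s/2) tan((s−a)/2) tan((s−b)/2) tan((s−c)/2)], giving spherical excess E = 0.3652 rad.
Area = E·R² = 0.3652 × (1737.4)² ≈ 1102240 km².

1102240 km²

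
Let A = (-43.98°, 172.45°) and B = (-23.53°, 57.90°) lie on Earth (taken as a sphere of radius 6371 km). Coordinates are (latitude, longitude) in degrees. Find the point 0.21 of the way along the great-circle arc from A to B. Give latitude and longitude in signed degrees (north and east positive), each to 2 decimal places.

Central angle δ = 1.5677 rad. Interpolating on the sphere with fraction f = 0.21:
P = [sin((1−f)δ)·A + sin(fδ)·B] / sin δ = 0.9453·A + 0.3233·B in Cartesian coordinates,
giving P = (-0.5168, 0.3405, -0.7855), i.e. latitude -51.77°, longitude 146.62°.

-51.77°, 146.62°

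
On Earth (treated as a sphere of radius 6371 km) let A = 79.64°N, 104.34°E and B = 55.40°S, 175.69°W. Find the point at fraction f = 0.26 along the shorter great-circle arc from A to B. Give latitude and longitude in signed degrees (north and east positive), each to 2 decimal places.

Central angle δ = 2.4848 rad. Interpolating on the sphere with fraction f = 0.26:
P = [sin((1−f)δ)·A + sin(fδ)·B] / sin δ = 1.5793·A + 0.9859·B in Cartesian coordinates,
giving P = (-0.6286, 0.2331, 0.7420), i.e. latitude 47.90°, longitude 159.66°.

47.90°, 159.66°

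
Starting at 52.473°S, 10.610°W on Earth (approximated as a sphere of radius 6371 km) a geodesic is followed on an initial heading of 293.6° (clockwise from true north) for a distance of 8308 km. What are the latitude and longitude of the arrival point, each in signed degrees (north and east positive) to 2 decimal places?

1.50°, -72.77°

Angular distance δ = d/R = 8308/6371 = 1.30403 rad; initial bearing θ = 5.1243 rad.
sin φ₂ = sin φ₁ cos δ + cos φ₁ sin δ cos θ = (-0.7931)(0.2636) + (0.6091)(0.9646)(0.4003) = 0.0262, so φ₂ = 1.50°.
Δλ = atan2(sin θ sin δ cos φ₁, cos δ − sin φ₁ sin φ₂) = atan2(-0.5384, 0.2844) = -62.160°.
λ₂ = -10.610° − 62.160° = -72.77°.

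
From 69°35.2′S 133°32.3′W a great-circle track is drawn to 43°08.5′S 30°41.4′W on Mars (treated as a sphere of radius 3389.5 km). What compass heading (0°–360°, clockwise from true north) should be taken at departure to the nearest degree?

Δλ = 102.848° = 1.7950 rad.
y = sin Δλ · cos φ₂ = (0.9750)(0.7297) = 0.7114
x = cos φ₁ sin φ₂ − sin φ₁ cos φ₂ cos Δλ = (0.3488)(-0.6838) − (-0.9372)(0.7297)(-0.2224) = -0.3906
θ = atan2(y, x) = 118.77°, so the bearing is 119°.

119°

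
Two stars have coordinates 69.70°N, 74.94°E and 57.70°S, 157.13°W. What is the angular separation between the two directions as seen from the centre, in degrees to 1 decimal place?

Let φ₁ = 1.2165 rad, φ₂ = -1.0071 rad, and Δλ = 2.2328 rad.
Haversine: a = sin²(Δφ/2) + cos φ₁ cos φ₂ sin²(Δλ/2) = 0.8037 + (0.3469)(0.5344)(0.8073) = 0.95336.
Central angle c = 2·arcsin(√a) = 2.70623 rad.
So the angular separation is 155.1°.

155.1°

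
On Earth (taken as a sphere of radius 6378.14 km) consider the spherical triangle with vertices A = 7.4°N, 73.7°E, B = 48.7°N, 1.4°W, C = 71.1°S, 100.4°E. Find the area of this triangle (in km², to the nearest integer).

53132701 km²

Side lengths (central angles): a = 2.4257, b = 1.4049, c = 1.3025 rad; semiperimeter s = 2.5666.
By l'Huilier's theorem, tan(E/4) = √[tan(s/2) tan((s−a)/2) tan((s−b)/2) tan((s−c)/2)], giving spherical excess E = 1.3061 rad.
Area = E·R² = 1.3061 × (6378.14)² ≈ 53132701 km².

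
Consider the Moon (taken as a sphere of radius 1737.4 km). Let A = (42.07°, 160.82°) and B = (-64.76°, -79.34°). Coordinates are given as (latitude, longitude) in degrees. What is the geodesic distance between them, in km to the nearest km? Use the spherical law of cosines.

4239 km

Let φ₁ = 0.7343 rad, φ₂ = -1.1303 rad, and Δλ = 2.0916 rad.
cos c = sin φ₁ sin φ₂ + cos φ₁ cos φ₂ cos Δλ = (0.6700)(-0.9045) + (0.7423)(0.4264)(-0.4976) = -0.76357,
so c = arccos(-0.76357) = 2.43962 rad.
Distance = R·c = 1737.4 × 2.4396 ≈ 4239 km.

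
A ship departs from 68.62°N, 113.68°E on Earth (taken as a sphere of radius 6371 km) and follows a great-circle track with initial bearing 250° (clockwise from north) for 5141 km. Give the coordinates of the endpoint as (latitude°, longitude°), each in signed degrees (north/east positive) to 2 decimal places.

33.65°, 59.07°

Angular distance δ = d/R = 5141/6371 = 0.80694 rad; initial bearing θ = 4.3633 rad.
sin φ₂ = sin φ₁ cos δ + cos φ₁ sin δ cos θ = (0.9312)(0.6917) + (0.3646)(0.7222)(-0.3420) = 0.5541, so φ₂ = 33.65°.
Δλ = atan2(sin θ sin δ cos φ₁, cos δ − sin φ₁ sin φ₂) = atan2(-0.2474, 0.1758) = -54.606°.
λ₂ = 113.680° − 54.606° = 59.07°.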